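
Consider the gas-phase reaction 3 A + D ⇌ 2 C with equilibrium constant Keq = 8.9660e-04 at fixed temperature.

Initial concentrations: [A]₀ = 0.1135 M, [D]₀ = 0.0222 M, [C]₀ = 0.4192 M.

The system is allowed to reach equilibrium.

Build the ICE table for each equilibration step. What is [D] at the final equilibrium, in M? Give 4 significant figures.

Q₀ = 5414 vs Keq = 8.9660e-04 ⇒ Q>K, reverse
Step 1:
                  A         D         C
  Initial    0.1135    0.0222    0.4192
  Change     0.6155    0.2052   -0.4103
  Equil       0.729    0.2274  0.008886
  solve Keq expr → x = -0.2052; check Q = 8.9660e-04

[D]_eq = 0.2274 M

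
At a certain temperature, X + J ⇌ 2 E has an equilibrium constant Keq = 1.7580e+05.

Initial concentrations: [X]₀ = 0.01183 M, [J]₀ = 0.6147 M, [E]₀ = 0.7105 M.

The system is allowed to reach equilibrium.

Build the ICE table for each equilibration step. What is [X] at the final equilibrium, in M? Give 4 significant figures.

Q₀ = 69.42 vs Keq = 1.7580e+05 ⇒ Q<K, forward
Step 1:
                   X          J          E
  init       0.01183     0.6147     0.7105
  Δ         -0.01182   -0.01182    0.02365
  eq      5.0854e-06     0.6029     0.7341
  solve Keq expr → x = 0.01182; check Q = 1.7580e+05

[X]_eq = 5.0854e-06 M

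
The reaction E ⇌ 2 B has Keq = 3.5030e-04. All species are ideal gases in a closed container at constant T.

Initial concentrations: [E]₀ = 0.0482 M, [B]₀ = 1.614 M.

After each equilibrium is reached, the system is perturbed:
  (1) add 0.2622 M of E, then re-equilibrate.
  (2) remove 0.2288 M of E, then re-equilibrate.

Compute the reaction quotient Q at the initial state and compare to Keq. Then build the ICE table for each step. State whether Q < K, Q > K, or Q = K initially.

Q₀ = 54.05; Q > K (proceeds reverse)

Q₀ = 54.05 vs Keq = 3.5030e-04 ⇒ Q>K, reverse
Step 1:
                    E           B
  I            0.0482       1.614
  C            0.7984      -1.597
  E            0.8466     0.01722
  solve Keq expr → x = -0.7984; check Q = 3.5030e-04
Then add 0.2622 M of E.
Step 2:
                    E           B
  I             1.109     0.01722
  C         -0.001238    0.002476
  E             1.108      0.0197
  solve Keq expr → x = 0.001238; check Q = 3.5030e-04
Then remove 0.2288 M of E.
Step 3:
                    E           B
  I            0.8788      0.0197
  C          0.001071   -0.002141
  E            0.8798     0.01756
  solve Keq expr → x = -0.001071; check Q = 3.5030e-04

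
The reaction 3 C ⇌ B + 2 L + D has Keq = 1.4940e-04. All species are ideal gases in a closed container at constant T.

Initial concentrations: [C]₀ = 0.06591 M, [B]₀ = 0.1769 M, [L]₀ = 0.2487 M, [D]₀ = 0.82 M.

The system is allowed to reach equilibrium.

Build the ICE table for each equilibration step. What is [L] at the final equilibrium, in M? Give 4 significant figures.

[L]_eq = 0.01585 M

Q₀ = 31.34 vs Keq = 1.4940e-04 ⇒ Q>K, reverse
Step 1:
                   C          B          L          D
  init       0.06591     0.1769     0.2487       0.82
  Δ           0.3493    -0.1164    -0.2328    -0.1164
  eq          0.4152    0.06048    0.01585     0.7036
  solve Keq expr → x = -0.1164; check Q = 1.4940e-04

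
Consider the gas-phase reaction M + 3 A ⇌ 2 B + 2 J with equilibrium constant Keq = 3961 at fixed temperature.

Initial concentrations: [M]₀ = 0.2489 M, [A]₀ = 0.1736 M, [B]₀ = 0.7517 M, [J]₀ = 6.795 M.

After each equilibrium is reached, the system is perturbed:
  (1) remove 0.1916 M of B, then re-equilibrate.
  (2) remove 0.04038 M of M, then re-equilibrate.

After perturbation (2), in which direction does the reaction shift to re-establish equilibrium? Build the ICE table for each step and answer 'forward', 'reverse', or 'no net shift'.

Q₀ = 2.0035e+04 vs Keq = 3961 ⇒ Q>K, reverse
Step 1:
                    M           A           B           J
  init         0.2489      0.1736      0.7517       6.795
  Δ            0.0316      0.0948     -0.0632     -0.0632
  eq           0.2805      0.2684      0.6885       6.732
  solve Keq expr → x = -0.0316; check Q = 3961
Then remove 0.1916 M of B.
Step 2:
                    M           A           B           J
  init         0.2805      0.2684      0.4969       6.732
  Δ          -0.01347    -0.04041     0.02694     0.02694
  eq            0.267       0.228      0.5238       6.759
  solve Keq expr → x = 0.01347; check Q = 3961
Then remove 0.04038 M of M.
Step 3:
                    M           A           B           J
  init         0.2267       0.228      0.5238       6.759
  Δ          0.003194    0.009583   -0.006389   -0.006389
  eq           0.2298      0.2376      0.5174       6.752
  solve Keq expr → x = -0.003194; check Q = 3961

Direction: reverse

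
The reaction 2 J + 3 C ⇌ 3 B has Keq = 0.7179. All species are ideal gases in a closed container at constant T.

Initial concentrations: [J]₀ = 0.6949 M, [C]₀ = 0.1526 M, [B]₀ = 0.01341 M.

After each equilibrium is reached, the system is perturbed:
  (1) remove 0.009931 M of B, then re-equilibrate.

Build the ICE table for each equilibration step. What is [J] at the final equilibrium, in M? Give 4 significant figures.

[J]_eq = 0.6553 M

Q₀ = 0.001405 vs Keq = 0.7179 ⇒ Q<K, forward
Step 1:
                  J         C         B
  Initial    0.6949    0.1526   0.01341
  Change   -0.03578  -0.05368   0.05368
  Equil      0.6591   0.09892   0.06709
  solve Keq expr → x = 0.01789; check Q = 0.7179
Then remove 0.009931 M of B.
Step 2:
                  J         C         B
  Initial    0.6591   0.09892   0.05715
  Change  -0.003847 -0.005771  0.005771
  Equil      0.6553   0.09315   0.06293
  solve Keq expr → x = 0.001924; check Q = 0.7179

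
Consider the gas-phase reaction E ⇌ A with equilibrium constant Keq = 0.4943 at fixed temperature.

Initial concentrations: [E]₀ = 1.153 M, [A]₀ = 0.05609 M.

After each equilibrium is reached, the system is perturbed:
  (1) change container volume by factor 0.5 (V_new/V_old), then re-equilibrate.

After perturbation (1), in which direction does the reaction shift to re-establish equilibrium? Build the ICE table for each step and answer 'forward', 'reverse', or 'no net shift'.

Direction: no net shift

Q₀ = 0.04865 vs Keq = 0.4943 ⇒ Q<K, forward
Step 1:
                   E          A
  init         1.153    0.05609
  Δ          -0.3439     0.3439
  eq          0.8091        0.4
  solve Keq expr → x = 0.3439; check Q = 0.4943
Then change container volume by factor 0.5 (V_new/V_old).
Step 2:
                   E          A
  init         1.618     0.7999
  Δ                0          0
  eq           1.618     0.7999
  solve Keq expr → x = 0; check Q = 0.4943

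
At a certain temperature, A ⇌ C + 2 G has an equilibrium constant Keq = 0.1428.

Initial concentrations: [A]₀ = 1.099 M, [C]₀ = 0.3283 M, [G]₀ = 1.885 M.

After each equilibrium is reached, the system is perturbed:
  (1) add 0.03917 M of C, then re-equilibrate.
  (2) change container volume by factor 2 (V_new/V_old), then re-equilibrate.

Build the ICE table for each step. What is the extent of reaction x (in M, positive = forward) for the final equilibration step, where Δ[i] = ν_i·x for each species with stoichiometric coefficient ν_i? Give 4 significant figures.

x = 0.07389 M

Q₀ = 1.061 vs Keq = 0.1428 ⇒ Q>K, reverse
Step 1:
                  A         C         G
  init        1.099    0.3283     1.885
  Δ          0.2336   -0.2336   -0.4672
  eq          1.333   0.09468     1.418
  solve Keq expr → x = -0.2336; check Q = 0.1428
Then add 0.03917 M of C.
Step 2:
                  A         C         G
  init        1.333    0.1338     1.418
  Δ         0.02877  -0.02877  -0.05754
  eq          1.361    0.1051      1.36
  solve Keq expr → x = -0.02877; check Q = 0.1428
Then change container volume by factor 2 (V_new/V_old).
Step 3:
                  A         C         G
  init       0.6807   0.05254    0.6801
  Δ        -0.07389   0.07389    0.1478
  eq         0.6068    0.1264    0.8279
  solve Keq expr → x = 0.07389; check Q = 0.1428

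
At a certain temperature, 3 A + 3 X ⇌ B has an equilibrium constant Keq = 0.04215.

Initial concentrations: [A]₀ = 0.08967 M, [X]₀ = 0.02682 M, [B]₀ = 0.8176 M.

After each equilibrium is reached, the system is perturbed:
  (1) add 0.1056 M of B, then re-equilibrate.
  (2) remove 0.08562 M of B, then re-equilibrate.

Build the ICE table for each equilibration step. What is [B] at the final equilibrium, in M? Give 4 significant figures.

[B]_eq = 0.3767 M

Q₀ = 5.8779e+07 vs Keq = 0.04215 ⇒ Q>K, reverse
Step 1:
                   A          X          B
  Initial    0.08967    0.02682     0.8176
  Change       1.372      1.372    -0.4573
  Equil        1.462      1.399     0.3603
  solve Keq expr → x = -0.4573; check Q = 0.04215
Then add 0.1056 M of B.
Step 2:
                   A          X          B
  Initial      1.462      1.399     0.4659
  Change     0.05299    0.05299   -0.01766
  Equil        1.515      1.452     0.4482
  solve Keq expr → x = -0.01766; check Q = 0.04215
Then remove 0.08562 M of B.
Step 3:
                   A          X          B
  Initial      1.515      1.452     0.3626
  Change    -0.04233   -0.04233    0.01411
  Equil        1.472      1.409     0.3767
  solve Keq expr → x = 0.01411; check Q = 0.04215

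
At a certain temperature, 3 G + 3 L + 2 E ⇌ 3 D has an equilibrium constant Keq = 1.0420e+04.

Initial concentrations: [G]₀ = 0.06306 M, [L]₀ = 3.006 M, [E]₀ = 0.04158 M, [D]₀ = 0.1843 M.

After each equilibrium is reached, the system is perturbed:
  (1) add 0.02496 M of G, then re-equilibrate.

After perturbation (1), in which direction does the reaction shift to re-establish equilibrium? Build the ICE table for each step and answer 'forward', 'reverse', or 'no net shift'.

Direction: forward

Q₀ = 531.6 vs Keq = 1.0420e+04 ⇒ Q<K, forward
Step 1:
                  G         L         E         D
  I         0.06306     3.006   0.04158    0.1843
  C         -0.0252   -0.0252   -0.0168    0.0252
  E         0.03786     2.981   0.02478    0.2095
  solve Keq expr → x = 0.0084; check Q = 1.0420e+04
Then add 0.02496 M of G.
Step 2:
                  G         L         E         D
  I         0.06282     2.981   0.02478    0.2095
  C         -0.0115   -0.0115 -0.007668    0.0115
  E         0.05132     2.969   0.01711     0.221
  solve Keq expr → x = 0.003834; check Q = 1.0420e+04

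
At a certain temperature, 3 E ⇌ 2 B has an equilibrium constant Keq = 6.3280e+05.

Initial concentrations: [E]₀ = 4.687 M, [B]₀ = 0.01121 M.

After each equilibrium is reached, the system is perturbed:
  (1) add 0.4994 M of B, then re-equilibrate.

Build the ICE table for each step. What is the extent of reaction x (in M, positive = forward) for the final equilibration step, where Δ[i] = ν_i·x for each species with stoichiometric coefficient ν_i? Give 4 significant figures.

Q₀ = 1.2205e-06 vs Keq = 6.3280e+05 ⇒ Q<K, forward
Step 1:
                  E         B
  I           4.687   0.01121
  C          -4.662     3.108
  E         0.02487     3.119
  solve Keq expr → x = 1.554; check Q = 6.3280e+05
Then add 0.4994 M of B.
Step 2:
                  E         B
  I         0.02487     3.619
  C        0.002579 -0.001719
  E         0.02745     3.617
  solve Keq expr → x = -8.5973e-04; check Q = 6.3280e+05

x = -8.5973e-04 M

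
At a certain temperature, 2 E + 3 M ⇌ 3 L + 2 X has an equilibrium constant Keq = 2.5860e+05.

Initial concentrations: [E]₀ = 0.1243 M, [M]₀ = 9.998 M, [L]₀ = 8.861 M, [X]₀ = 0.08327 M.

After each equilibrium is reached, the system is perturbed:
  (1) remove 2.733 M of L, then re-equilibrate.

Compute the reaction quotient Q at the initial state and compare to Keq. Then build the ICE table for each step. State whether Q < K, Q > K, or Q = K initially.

Q₀ = 0.3124; Q < K (proceeds forward)

Q₀ = 0.3124 vs Keq = 2.5860e+05 ⇒ Q<K, forward
Step 1:
                   E          M          L          X
  Initial     0.1243      9.998      8.861    0.08327
  Change     -0.1239    -0.1859     0.1859     0.1239
  Equil   3.6075e-04      9.812      9.047     0.2072
  solve Keq expr → x = 0.06197; check Q = 2.5860e+05
Then remove 2.733 M of L.
Step 2:
                   E          M          L          X
  Initial 3.6075e-04      9.812      6.314     0.2072
  Change  -1.5025e-04 -2.2537e-04 2.2537e-04 1.5025e-04
  Equil   2.1050e-04      9.812      6.314     0.2074
  solve Keq expr → x = 7.5123e-05; check Q = 2.5860e+05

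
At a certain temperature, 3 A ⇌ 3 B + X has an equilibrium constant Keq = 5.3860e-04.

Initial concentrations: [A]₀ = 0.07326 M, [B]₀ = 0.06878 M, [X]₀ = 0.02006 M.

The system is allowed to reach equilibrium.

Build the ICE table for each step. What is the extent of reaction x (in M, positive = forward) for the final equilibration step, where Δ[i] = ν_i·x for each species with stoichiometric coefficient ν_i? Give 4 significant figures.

x = -0.009974 M

Q₀ = 0.0166 vs Keq = 5.3860e-04 ⇒ Q>K, reverse
Step 1:
                    A           B           X
  Initial     0.07326     0.06878     0.02006
  Change      0.02992    -0.02992   -0.009974
  Equil        0.1032     0.03886     0.01009
  solve Keq expr → x = -0.009974; check Q = 5.3860e-04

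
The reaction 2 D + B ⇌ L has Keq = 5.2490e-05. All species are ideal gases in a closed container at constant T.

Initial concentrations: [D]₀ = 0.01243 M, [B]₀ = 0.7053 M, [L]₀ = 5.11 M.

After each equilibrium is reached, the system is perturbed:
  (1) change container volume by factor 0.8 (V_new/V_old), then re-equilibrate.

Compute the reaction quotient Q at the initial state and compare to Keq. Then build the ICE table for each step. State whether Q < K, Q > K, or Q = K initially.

Q₀ = 4.6893e+04; Q > K (proceeds reverse)

Q₀ = 4.6893e+04 vs Keq = 5.2490e-05 ⇒ Q>K, reverse
Step 1:
                   D          B          L
  Initial    0.01243     0.7053       5.11
  Change       10.16      5.079     -5.079
  Equil        10.17      5.784     0.0314
  solve Keq expr → x = -5.079; check Q = 5.2490e-05
Then change container volume by factor 0.8 (V_new/V_old).
Step 2:
                   D          B          L
  Initial      12.71       7.23    0.03925
  Change    -0.04296   -0.02148    0.02148
  Equil        12.67      7.208    0.06073
  solve Keq expr → x = 0.02148; check Q = 5.2490e-05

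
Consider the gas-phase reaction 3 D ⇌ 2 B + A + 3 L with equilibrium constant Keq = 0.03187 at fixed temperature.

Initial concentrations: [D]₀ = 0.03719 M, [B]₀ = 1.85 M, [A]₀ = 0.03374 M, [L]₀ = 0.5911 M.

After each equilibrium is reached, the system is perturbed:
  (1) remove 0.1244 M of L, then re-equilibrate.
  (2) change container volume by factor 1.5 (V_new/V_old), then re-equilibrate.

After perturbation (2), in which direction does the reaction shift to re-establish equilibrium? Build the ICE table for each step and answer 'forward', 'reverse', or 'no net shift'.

Q₀ = 463.7 vs Keq = 0.03187 ⇒ Q>K, reverse
Step 1:
                    D           B           A           L
  init        0.03719        1.85     0.03374      0.5911
  Δ            0.1006    -0.06704    -0.03352     -0.1006
  eq           0.1377       1.783  2.2196e-04      0.4905
  solve Keq expr → x = -0.03352; check Q = 0.03187
Then remove 0.1244 M of L.
Step 2:
                    D           B           A           L
  init         0.1377       1.783  2.2196e-04      0.3661
  Δ       -8.9205e-04  5.9470e-04  2.9735e-04  8.9205e-04
  eq           0.1369       1.784  5.1931e-04       0.367
  solve Keq expr → x = 2.9735e-04; check Q = 0.03187
Then change container volume by factor 1.5 (V_new/V_old).
Step 3:
                    D           B           A           L
  init        0.09123       1.189  3.4621e-04      0.2447
  Δ         -0.002135    0.001423  7.1160e-04    0.002135
  eq           0.0891        1.19    0.001058      0.2468
  solve Keq expr → x = 7.1160e-04; check Q = 0.03187

Direction: forward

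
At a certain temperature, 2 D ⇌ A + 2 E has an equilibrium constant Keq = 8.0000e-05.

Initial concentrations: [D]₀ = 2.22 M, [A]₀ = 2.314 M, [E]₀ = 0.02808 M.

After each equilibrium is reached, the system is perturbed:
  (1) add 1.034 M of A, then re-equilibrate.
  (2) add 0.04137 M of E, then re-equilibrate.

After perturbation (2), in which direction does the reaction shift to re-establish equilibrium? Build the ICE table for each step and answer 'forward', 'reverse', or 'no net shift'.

Q₀ = 3.7021e-04 vs Keq = 8.0000e-05 ⇒ Q>K, reverse
Step 1:
                  D         A         E
  init         2.22     2.314   0.02808
  Δ         0.01492 -0.007459  -0.01492
  eq          2.235     2.307   0.01316
  solve Keq expr → x = -0.007459; check Q = 8.0000e-05
Then add 1.034 M of A.
Step 2:
                  D         A         E
  init        2.235     3.341   0.01316
  Δ        0.002212 -0.001106 -0.002212
  eq          2.237     3.339   0.01095
  solve Keq expr → x = -0.001106; check Q = 8.0000e-05
Then add 0.04137 M of E.
Step 3:
                  D         A         E
  init        2.237     3.339   0.05232
  Δ         0.04113  -0.02057  -0.04113
  eq          2.278     3.319   0.01119
  solve Keq expr → x = -0.02057; check Q = 8.0000e-05

Direction: reverse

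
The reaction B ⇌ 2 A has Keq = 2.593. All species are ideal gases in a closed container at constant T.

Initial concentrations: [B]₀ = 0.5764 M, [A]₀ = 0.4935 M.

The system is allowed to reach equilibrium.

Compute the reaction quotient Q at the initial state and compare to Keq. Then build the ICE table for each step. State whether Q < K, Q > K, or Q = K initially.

Q₀ = 0.4225 vs Keq = 2.593 ⇒ Q<K, forward
Step 1:
                  B         A
  init       0.5764    0.4935
  Δ         -0.2283    0.4566
  eq         0.3481    0.9501
  solve Keq expr → x = 0.2283; check Q = 2.593

Q₀ = 0.4225; Q < K (proceeds forward)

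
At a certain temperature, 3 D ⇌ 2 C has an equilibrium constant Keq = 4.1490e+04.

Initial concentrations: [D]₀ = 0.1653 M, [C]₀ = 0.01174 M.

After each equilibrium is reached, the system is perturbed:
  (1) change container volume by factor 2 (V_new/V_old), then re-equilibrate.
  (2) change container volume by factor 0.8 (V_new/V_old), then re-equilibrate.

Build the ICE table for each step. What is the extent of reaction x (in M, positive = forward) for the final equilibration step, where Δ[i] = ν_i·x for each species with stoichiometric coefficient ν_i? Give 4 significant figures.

Q₀ = 0.03052 vs Keq = 4.1490e+04 ⇒ Q<K, forward
Step 1:
                    D           C
  I            0.1653     0.01174
  C           -0.1584      0.1056
  E          0.006923      0.1173
  solve Keq expr → x = 0.05279; check Q = 4.1490e+04
Then change container volume by factor 2 (V_new/V_old).
Step 2:
                    D           C
  I          0.003461     0.05866
  C        8.7086e-04 -5.8058e-04
  E          0.004332     0.05808
  solve Keq expr → x = -2.9029e-04; check Q = 4.1490e+04
Then change container volume by factor 0.8 (V_new/V_old).
Step 3:
                    D           C
  I          0.005415      0.0726
  C       -3.7660e-04  2.5107e-04
  E          0.005039     0.07285
  solve Keq expr → x = 1.2553e-04; check Q = 4.1490e+04

x = 1.2553e-04 M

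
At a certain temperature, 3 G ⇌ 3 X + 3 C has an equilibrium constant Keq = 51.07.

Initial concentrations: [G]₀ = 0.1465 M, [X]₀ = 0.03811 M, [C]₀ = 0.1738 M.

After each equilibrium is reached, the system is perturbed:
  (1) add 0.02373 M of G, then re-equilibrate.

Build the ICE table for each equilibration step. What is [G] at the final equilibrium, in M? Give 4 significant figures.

Q₀ = 9.2417e-05 vs Keq = 51.07 ⇒ Q<K, forward
Step 1:
                   G          X          C
  Initial     0.1465    0.03811     0.1738
  Change     -0.1324     0.1324     0.1324
  Equil      0.01408     0.1705     0.3062
  solve Keq expr → x = 0.04414; check Q = 51.07
Then add 0.02373 M of G.
Step 2:
                   G          X          C
  Initial    0.03781     0.1705     0.3062
  Change    -0.02092    0.02092    0.02092
  Equil      0.01688     0.1915     0.3271
  solve Keq expr → x = 0.006974; check Q = 51.07

[G]_eq = 0.01688 M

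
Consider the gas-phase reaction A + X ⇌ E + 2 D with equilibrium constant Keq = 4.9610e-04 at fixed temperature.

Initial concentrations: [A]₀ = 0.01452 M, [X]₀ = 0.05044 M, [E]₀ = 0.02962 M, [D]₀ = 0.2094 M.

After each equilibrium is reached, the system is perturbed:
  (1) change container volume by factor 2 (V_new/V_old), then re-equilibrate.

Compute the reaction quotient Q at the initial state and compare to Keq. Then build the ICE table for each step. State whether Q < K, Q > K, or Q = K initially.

Q₀ = 1.773; Q > K (proceeds reverse)

Q₀ = 1.773 vs Keq = 4.9610e-04 ⇒ Q>K, reverse
Step 1:
                   A          X          E          D
  Initial    0.01452    0.05044    0.02962     0.2094
  Change     0.02954    0.02954   -0.02954   -0.05909
  Equil      0.04406    0.07998 7.7381e-05     0.1503
  solve Keq expr → x = -0.02954; check Q = 4.9610e-04
Then change container volume by factor 2 (V_new/V_old).
Step 2:
                   A          X          E          D
  Initial    0.02203    0.03999 3.8690e-05    0.07516
  Change  -3.8324e-05 -3.8324e-05 3.8324e-05 7.6649e-05
  Equil      0.02199    0.03995 7.7015e-05    0.07523
  solve Keq expr → x = 3.8324e-05; check Q = 4.9610e-04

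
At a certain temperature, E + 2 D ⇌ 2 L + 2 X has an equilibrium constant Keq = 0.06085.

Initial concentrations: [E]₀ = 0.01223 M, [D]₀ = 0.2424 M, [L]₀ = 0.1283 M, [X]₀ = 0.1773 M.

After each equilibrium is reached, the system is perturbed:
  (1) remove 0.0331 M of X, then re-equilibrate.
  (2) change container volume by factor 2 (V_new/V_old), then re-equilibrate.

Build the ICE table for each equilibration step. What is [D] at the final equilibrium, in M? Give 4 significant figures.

Q₀ = 0.7201 vs Keq = 0.06085 ⇒ Q>K, reverse
Step 1:
                   E          D          L          X
  Initial    0.01223     0.2424     0.1283     0.1773
  Change     0.01948    0.03896   -0.03896   -0.03896
  Equil      0.03171     0.2814    0.08934     0.1383
  solve Keq expr → x = -0.01948; check Q = 0.06085
Then remove 0.0331 M of X.
Step 2:
                   E          D          L          X
  Initial    0.03171     0.2814    0.08934     0.1052
  Change   -0.004286  -0.008572   0.008572   0.008572
  Equil      0.02742     0.2728    0.09791     0.1138
  solve Keq expr → x = 0.004286; check Q = 0.06085
Then change container volume by factor 2 (V_new/V_old).
Step 3:
                   E          D          L          X
  Initial    0.01371     0.1364    0.04896    0.05691
  Change    -0.00271  -0.005419   0.005419   0.005419
  Equil        0.011      0.131    0.05438    0.06233
  solve Keq expr → x = 0.00271; check Q = 0.06085

[D]_eq = 0.131 M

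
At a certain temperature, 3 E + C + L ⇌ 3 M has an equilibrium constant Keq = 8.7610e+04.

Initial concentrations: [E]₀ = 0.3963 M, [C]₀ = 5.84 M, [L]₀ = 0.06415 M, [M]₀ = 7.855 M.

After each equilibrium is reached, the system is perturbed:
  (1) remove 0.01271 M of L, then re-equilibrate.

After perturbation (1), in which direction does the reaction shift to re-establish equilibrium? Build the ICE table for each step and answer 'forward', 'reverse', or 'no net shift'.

Q₀ = 2.0785e+04 vs Keq = 8.7610e+04 ⇒ Q<K, forward
Step 1:
                  E         C         L         M
  init       0.3963      5.84   0.06415     7.855
  Δ         -0.0898  -0.02993  -0.02993    0.0898
  eq         0.3065      5.81   0.03422     7.945
  solve Keq expr → x = 0.02993; check Q = 8.7610e+04
Then remove 0.01271 M of L.
Step 2:
                  E         C         L         M
  init       0.3065      5.81   0.02151     7.945
  Δ         0.01981  0.006604  0.006604  -0.01981
  eq         0.3263     5.817   0.02811     7.925
  solve Keq expr → x = -0.006604; check Q = 8.7610e+04

Direction: reverse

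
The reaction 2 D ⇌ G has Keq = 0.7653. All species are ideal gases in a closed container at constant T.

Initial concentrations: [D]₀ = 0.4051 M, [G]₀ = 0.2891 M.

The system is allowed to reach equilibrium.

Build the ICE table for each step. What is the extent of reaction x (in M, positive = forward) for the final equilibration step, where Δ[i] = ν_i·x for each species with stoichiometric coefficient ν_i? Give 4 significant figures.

x = -0.06688 M

Q₀ = 1.762 vs Keq = 0.7653 ⇒ Q>K, reverse
Step 1:
                  D         G
  init       0.4051    0.2891
  Δ          0.1338  -0.06688
  eq         0.5389    0.2222
  solve Keq expr → x = -0.06688; check Q = 0.7653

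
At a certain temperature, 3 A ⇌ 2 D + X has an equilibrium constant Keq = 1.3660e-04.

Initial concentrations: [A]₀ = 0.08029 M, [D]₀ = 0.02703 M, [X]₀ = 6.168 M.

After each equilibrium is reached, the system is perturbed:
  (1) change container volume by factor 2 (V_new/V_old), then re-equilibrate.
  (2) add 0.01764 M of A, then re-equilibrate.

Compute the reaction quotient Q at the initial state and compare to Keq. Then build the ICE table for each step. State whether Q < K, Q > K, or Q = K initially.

Q₀ = 8.707; Q > K (proceeds reverse)

Q₀ = 8.707 vs Keq = 1.3660e-04 ⇒ Q>K, reverse
Step 1:
                  A         D         X
  I         0.08029   0.02703     6.168
  C         0.04025  -0.02683  -0.01342
  E          0.1205 1.9716e-04     6.155
  solve Keq expr → x = -0.01342; check Q = 1.3660e-04
Then change container volume by factor 2 (V_new/V_old).
Step 2:
                  A         D         X
  I         0.06027 9.8580e-05     3.077
  C               0         0         0
  E         0.06027 9.8580e-05     3.077
  solve Keq expr → x = 0; check Q = 1.3660e-04
Then add 0.01764 M of A.
Step 3:
                  A         D         X
  I         0.07791 9.8580e-05     3.077
  C       -6.9169e-05 4.6113e-05 2.3056e-05
  E         0.07784 1.4469e-04     3.077
  solve Keq expr → x = 2.3056e-05; check Q = 1.3660e-04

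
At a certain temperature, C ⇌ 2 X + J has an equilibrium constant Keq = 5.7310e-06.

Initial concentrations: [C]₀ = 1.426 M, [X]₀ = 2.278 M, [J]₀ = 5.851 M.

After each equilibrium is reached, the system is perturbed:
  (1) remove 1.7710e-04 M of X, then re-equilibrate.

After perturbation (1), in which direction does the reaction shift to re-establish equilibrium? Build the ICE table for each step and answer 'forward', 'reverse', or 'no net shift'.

Direction: forward

Q₀ = 21.29 vs Keq = 5.7310e-06 ⇒ Q>K, reverse
Step 1:
                  C         X         J
  init        1.426     2.278     5.851
  Δ           1.138    -2.276    -1.138
  eq          2.564  0.001766     4.713
  solve Keq expr → x = -1.138; check Q = 5.7310e-06
Then remove 1.7710e-04 M of X.
Step 2:
                  C         X         J
  init        2.564  0.001589     4.713
  Δ       -8.8526e-05 1.7705e-04 8.8526e-05
  eq          2.564  0.001766     4.713
  solve Keq expr → x = 8.8526e-05; check Q = 5.7310e-06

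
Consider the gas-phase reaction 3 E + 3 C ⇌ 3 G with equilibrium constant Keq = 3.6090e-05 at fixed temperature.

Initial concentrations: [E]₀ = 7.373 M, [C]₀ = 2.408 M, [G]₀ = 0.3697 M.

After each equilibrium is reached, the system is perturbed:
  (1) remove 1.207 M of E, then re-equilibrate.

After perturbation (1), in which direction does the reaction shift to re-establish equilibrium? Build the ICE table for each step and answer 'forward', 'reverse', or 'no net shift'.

Direction: reverse

Q₀ = 9.0291e-06 vs Keq = 3.6090e-05 ⇒ Q<K, forward
Step 1:
                    E           C           G
  Initial       7.373       2.408      0.3697
  Change      -0.1647     -0.1647      0.1647
  Equil         7.208       2.243      0.5344
  solve Keq expr → x = 0.05489; check Q = 3.6090e-05
Then remove 1.207 M of E.
Step 2:
                    E           C           G
  Initial       6.001       2.243      0.5344
  Change      0.07019     0.07019    -0.07019
  Equil         6.072       2.314      0.4642
  solve Keq expr → x = -0.0234; check Q = 3.6090e-05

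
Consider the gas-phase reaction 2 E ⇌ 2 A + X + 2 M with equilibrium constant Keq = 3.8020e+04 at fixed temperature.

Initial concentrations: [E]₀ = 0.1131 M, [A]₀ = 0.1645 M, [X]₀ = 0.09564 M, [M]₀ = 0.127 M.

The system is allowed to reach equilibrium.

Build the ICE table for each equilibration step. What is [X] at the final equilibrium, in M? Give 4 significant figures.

[X]_eq = 0.1521 M

Q₀ = 0.003263 vs Keq = 3.8020e+04 ⇒ Q<K, forward
Step 1:
                    E           A           X           M
  init         0.1131      0.1645     0.09564       0.127
  Δ            -0.113       0.113     0.05648       0.113
  eq       1.3318e-04      0.2775      0.1521        0.24
  solve Keq expr → x = 0.05648; check Q = 3.8020e+04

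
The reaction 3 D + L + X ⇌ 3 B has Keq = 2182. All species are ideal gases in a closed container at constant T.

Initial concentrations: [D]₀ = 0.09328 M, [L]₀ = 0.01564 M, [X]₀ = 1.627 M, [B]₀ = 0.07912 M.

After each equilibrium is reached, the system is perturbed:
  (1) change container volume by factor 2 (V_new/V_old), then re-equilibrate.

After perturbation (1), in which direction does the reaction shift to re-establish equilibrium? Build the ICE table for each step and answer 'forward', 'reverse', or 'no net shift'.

Direction: reverse

Q₀ = 23.98 vs Keq = 2182 ⇒ Q<K, forward
Step 1:
                  D         L         X         B
  init      0.09328   0.01564     1.627   0.07912
  Δ        -0.03849  -0.01283  -0.01283   0.03849
  eq        0.05479  0.002809     1.614    0.1176
  solve Keq expr → x = 0.01283; check Q = 2182
Then change container volume by factor 2 (V_new/V_old).
Step 2:
                  D         L         X         B
  init      0.02739  0.001404    0.8071   0.05881
  Δ         0.00436  0.001453  0.001453  -0.00436
  eq        0.03175  0.002858    0.8085   0.05445
  solve Keq expr → x = -0.001453; check Q = 2182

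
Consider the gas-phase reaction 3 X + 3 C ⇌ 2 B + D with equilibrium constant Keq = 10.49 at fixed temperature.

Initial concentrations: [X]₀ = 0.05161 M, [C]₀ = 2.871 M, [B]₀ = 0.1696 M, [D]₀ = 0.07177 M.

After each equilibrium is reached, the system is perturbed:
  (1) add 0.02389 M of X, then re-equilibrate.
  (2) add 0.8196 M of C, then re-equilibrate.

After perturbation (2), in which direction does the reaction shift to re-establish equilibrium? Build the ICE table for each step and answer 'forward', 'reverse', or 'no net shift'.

Direction: forward

Q₀ = 0.6346 vs Keq = 10.49 ⇒ Q<K, forward
Step 1:
                  X         C         B         D
  Initial   0.05161     2.871    0.1696   0.07177
  Change    -0.0287   -0.0287   0.01913  0.009566
  Equil     0.02291     2.842    0.1887   0.08134
  solve Keq expr → x = 0.009566; check Q = 10.49
Then add 0.02389 M of X.
Step 2:
                  X         C         B         D
  Initial    0.0468     2.842    0.1887   0.08134
  Change   -0.02184  -0.02184   0.01456  0.007279
  Equil     0.02497      2.82    0.2033   0.08861
  solve Keq expr → x = 0.007279; check Q = 10.49
Then add 0.8196 M of C.
Step 3:
                  X         C         B         D
  Initial   0.02497      3.64    0.2033   0.08861
  Change  -0.005244 -0.005244  0.003496  0.001748
  Equil     0.01972     3.635    0.2068   0.09036
  solve Keq expr → x = 0.001748; check Q = 10.49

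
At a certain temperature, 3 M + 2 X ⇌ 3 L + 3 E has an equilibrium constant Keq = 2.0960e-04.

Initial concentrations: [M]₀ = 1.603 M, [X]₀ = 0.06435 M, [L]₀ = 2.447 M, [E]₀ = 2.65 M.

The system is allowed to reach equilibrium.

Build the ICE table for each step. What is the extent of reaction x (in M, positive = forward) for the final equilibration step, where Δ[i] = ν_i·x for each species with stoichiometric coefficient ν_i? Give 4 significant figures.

Q₀ = 1.5986e+04 vs Keq = 2.0960e-04 ⇒ Q>K, reverse
Step 1:
                   M          X          L          E
  I            1.603    0.06435      2.447       2.65
  C            2.019      1.346     -2.019     -2.019
  E            3.622       1.41     0.4284     0.6314
  solve Keq expr → x = -0.6729; check Q = 2.0960e-04

x = -0.6729 M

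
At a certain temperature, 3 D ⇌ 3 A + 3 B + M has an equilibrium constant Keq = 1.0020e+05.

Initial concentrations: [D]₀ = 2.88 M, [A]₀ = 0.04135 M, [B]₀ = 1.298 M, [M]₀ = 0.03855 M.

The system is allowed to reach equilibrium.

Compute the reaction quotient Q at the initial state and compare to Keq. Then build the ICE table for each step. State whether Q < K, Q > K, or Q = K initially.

Q₀ = 2.4952e-07 vs Keq = 1.0020e+05 ⇒ Q<K, forward
Step 1:
                    D           A           B           M
  init           2.88     0.04135       1.298     0.03855
  Δ            -2.656       2.656       2.656      0.8854
  eq           0.2237       2.698       3.954       0.924
  solve Keq expr → x = 0.8854; check Q = 1.0020e+05

Q₀ = 2.4952e-07; Q < K (proceeds forward)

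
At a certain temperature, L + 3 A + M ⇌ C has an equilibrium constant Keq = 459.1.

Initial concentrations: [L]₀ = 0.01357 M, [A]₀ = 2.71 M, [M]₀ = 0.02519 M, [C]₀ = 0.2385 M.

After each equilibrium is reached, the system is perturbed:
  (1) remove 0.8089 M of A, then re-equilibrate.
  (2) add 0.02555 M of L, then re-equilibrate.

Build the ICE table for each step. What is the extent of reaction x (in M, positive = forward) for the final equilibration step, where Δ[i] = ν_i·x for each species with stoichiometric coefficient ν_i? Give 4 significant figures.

Q₀ = 35.06 vs Keq = 459.1 ⇒ Q<K, forward
Step 1:
                  L         A         M         C
  Initial   0.01357      2.71   0.02519    0.2385
  Change   -0.01149  -0.03448  -0.01149   0.01149
  Equil    0.002076     2.676    0.0137      0.25
  solve Keq expr → x = 0.01149; check Q = 459.1
Then remove 0.8089 M of A.
Step 2:
                  L         A         M         C
  Initial  0.002076     1.867    0.0137      0.25
  Change   0.002856  0.008569  0.002856 -0.002856
  Equil    0.004932     1.875   0.01655    0.2471
  solve Keq expr → x = -0.002856; check Q = 459.1
Then add 0.02555 M of L.
Step 3:
                  L         A         M         C
  Initial   0.03048     1.875   0.01655    0.2471
  Change   -0.01173  -0.03518  -0.01173   0.01173
  Equil     0.01876      1.84  0.004826    0.2589
  solve Keq expr → x = 0.01173; check Q = 459.1

x = 0.01173 M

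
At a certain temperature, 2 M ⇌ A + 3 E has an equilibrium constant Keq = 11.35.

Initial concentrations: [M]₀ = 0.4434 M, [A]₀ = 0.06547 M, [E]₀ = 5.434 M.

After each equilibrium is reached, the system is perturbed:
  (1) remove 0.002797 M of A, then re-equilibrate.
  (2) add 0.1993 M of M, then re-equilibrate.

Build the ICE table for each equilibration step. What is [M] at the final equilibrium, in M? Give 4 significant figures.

[M]_eq = 0.6963 M

Q₀ = 53.43 vs Keq = 11.35 ⇒ Q>K, reverse
Step 1:
                    M           A           E
  I            0.4434     0.06547       5.434
  C           0.08794    -0.04397     -0.1319
  E            0.5313      0.0215       5.302
  solve Keq expr → x = -0.04397; check Q = 11.35
Then remove 0.002797 M of A.
Step 2:
                    M           A           E
  I            0.5313      0.0187       5.302
  C         -0.004674    0.002337    0.007011
  E            0.5267     0.02104       5.309
  solve Keq expr → x = 0.002337; check Q = 11.35
Then add 0.1993 M of M.
Step 3:
                    M           A           E
  I             0.726     0.02104       5.309
  C          -0.02965     0.01483     0.04448
  E            0.6963     0.03587       5.354
  solve Keq expr → x = 0.01483; check Q = 11.35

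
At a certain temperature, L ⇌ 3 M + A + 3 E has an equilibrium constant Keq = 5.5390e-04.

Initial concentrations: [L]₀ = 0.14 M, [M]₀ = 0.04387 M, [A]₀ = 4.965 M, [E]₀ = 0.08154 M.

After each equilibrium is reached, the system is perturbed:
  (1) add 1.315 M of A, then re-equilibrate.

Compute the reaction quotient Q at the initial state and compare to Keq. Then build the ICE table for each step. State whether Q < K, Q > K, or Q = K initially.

Q₀ = 1.6233e-06 vs Keq = 5.5390e-04 ⇒ Q<K, forward
Step 1:
                  L         M         A         E
  Initial      0.14   0.04387     4.965   0.08154
  Change   -0.03006   0.09017   0.03006   0.09017
  Equil      0.1099     0.134     4.995    0.1717
  solve Keq expr → x = 0.03006; check Q = 5.5390e-04
Then add 1.315 M of A.
Step 2:
                  L         M         A         E
  Initial    0.1099     0.134      6.31    0.1717
  Change   0.001785 -0.005354 -0.001785 -0.005354
  Equil      0.1117    0.1287     6.308    0.1664
  solve Keq expr → x = -0.001785; check Q = 5.5390e-04

Q₀ = 1.6233e-06; Q < K (proceeds forward)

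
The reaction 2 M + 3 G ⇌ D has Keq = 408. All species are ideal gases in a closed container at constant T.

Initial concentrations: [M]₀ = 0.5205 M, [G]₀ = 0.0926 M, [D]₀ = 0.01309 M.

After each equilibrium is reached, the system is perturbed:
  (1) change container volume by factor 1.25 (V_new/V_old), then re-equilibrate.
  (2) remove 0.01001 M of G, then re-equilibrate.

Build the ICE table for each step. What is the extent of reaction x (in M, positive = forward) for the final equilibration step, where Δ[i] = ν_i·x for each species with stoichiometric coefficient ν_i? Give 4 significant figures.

Q₀ = 60.85 vs Keq = 408 ⇒ Q<K, forward
Step 1:
                    M           G           D
  init         0.5205      0.0926     0.01309
  Δ          -0.02084    -0.03126     0.01042
  eq           0.4997     0.06134     0.02351
  solve Keq expr → x = 0.01042; check Q = 408
Then change container volume by factor 1.25 (V_new/V_old).
Step 2:
                    M           G           D
  init         0.3997     0.04907     0.01881
  Δ          0.007622     0.01143   -0.003811
  eq           0.4074     0.06051       0.015
  solve Keq expr → x = -0.003811; check Q = 408
Then remove 0.01001 M of G.
Step 3:
                    M           G           D
  init         0.4074      0.0505       0.015
  Δ           0.00435    0.006525   -0.002175
  eq           0.4117     0.05702     0.01282
  solve Keq expr → x = -0.002175; check Q = 408

x = -0.002175 M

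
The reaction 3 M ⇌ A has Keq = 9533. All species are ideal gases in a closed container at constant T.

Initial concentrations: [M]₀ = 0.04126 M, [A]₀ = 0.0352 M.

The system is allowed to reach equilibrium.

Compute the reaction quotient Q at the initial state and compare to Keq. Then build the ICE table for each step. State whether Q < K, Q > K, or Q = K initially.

Q₀ = 501.1 vs Keq = 9533 ⇒ Q<K, forward
Step 1:
                  M         A
  I         0.04126    0.0352
  C        -0.02468  0.008228
  E         0.01658   0.04343
  solve Keq expr → x = 0.008228; check Q = 9533

Q₀ = 501.1; Q < K (proceeds forward)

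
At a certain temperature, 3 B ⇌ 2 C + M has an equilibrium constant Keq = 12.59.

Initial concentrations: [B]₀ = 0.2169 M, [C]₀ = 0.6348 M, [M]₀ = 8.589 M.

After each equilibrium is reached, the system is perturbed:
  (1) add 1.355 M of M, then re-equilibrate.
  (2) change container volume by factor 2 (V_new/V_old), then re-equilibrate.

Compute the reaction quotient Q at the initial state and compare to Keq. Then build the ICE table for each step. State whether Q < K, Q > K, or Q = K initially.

Q₀ = 339.2 vs Keq = 12.59 ⇒ Q>K, reverse
Step 1:
                    B           C           M
  I            0.2169      0.6348       8.589
  C             0.291      -0.194    -0.09701
  E            0.5079      0.4408       8.492
  solve Keq expr → x = -0.09701; check Q = 12.59
Then add 1.355 M of M.
Step 2:
                    B           C           M
  I            0.5079      0.4408       9.847
  C           0.01662    -0.01108   -0.005539
  E            0.5246      0.4297       9.841
  solve Keq expr → x = -0.005539; check Q = 12.59
Then change container volume by factor 2 (V_new/V_old).
Step 3:
                    B           C           M
  I            0.2623      0.2148       4.921
  C                 0           0           0
  E            0.2623      0.2148       4.921
  solve Keq expr → x = 0; check Q = 12.59

Q₀ = 339.2; Q > K (proceeds reverse)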